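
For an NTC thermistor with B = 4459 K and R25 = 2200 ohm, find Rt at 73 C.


NTC thermistor equation: Rt = R25 * exp(B * (1/T - 1/T25)).
T in Kelvin: 346.15 K, T25 = 298.15 K
1/T - 1/T25 = 1/346.15 - 1/298.15 = -0.0004651
B * (1/T - 1/T25) = 4459 * -0.0004651 = -2.0739
Rt = 2200 * exp(-2.0739) = 276.5 ohm

276.5 ohm


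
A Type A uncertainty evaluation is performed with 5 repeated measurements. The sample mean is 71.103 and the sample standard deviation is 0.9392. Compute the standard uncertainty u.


The standard uncertainty for Type A evaluation is u = s / sqrt(n).
u = 0.9392 / sqrt(5)
u = 0.9392 / 2.2361
u = 0.42

0.42


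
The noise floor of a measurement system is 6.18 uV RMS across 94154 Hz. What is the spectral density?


Noise spectral density = Vrms / sqrt(BW).
NSD = 6.18 / sqrt(94154)
NSD = 6.18 / 306.8452
NSD = 0.0201 uV/sqrt(Hz)

0.0201 uV/sqrt(Hz)


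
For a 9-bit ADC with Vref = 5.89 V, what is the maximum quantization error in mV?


The maximum quantization error is +/- LSB/2.
LSB = Vref / 2^n = 5.89 / 512 = 0.01150391 V
Max error = LSB / 2 = 0.01150391 / 2 = 0.00575195 V
Max error = 5.752 mV

5.752 mV


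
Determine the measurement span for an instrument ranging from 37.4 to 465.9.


Span = upper range - lower range.
Span = 465.9 - (37.4)
Span = 428.5

428.5


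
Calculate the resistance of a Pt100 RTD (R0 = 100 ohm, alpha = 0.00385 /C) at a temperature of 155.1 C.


The RTD equation: Rt = R0 * (1 + alpha * T).
Rt = 100 * (1 + 0.00385 * 155.1)
Rt = 100 * (1 + 0.597135)
Rt = 100 * 1.597135
Rt = 159.714 ohm

159.714 ohm


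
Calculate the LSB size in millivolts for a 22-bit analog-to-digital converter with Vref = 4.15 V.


The resolution (LSB) of an ADC is Vref / 2^n.
LSB = 4.15 / 2^22
LSB = 4.15 / 4194304
LSB = 9.9e-07 V = 0.00098944 mV

0.00098944 mV


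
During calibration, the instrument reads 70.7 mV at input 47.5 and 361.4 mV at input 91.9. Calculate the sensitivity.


Sensitivity = (y2 - y1) / (x2 - x1).
S = (361.4 - 70.7) / (91.9 - 47.5)
S = 290.7 / 44.4
S = 6.5473 mV/unit

6.5473 mV/unit


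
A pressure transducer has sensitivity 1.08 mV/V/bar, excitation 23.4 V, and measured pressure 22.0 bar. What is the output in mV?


Output = sensitivity * Vex * P.
Vout = 1.08 * 23.4 * 22.0
Vout = 25.272 * 22.0
Vout = 555.98 mV

555.98 mV


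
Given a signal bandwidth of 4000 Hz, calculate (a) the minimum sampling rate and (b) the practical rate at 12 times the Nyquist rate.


By Nyquist theorem, fs_min = 2 * fmax.
fs_min = 2 * 4000 = 8000 Hz
Practical rate = 12 * fs_min = 12 * 8000 = 96000 Hz

fs_min = 8000 Hz, fs_practical = 96000 Hz


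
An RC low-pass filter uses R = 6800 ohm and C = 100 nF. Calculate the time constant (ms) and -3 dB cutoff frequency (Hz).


Time constant: tau = R * C.
tau = 6800 * 1.00e-07 = 0.00068 s
tau = 0.68 ms
Cutoff frequency: fc = 1 / (2*pi*R*C).
fc = 1 / (2*pi*0.00068) = 234.05 Hz

tau = 0.68 ms, fc = 234.05 Hz


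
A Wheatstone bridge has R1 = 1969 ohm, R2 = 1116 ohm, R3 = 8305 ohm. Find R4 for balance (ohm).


At balance: R1*R4 = R2*R3, so R4 = R2*R3/R1.
R4 = 1116 * 8305 / 1969
R4 = 9268380 / 1969
R4 = 4707.15 ohm

4707.15 ohm


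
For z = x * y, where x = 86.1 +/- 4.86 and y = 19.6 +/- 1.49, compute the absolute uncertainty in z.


For a product z = x*y, the relative uncertainty is:
uz/z = sqrt((ux/x)^2 + (uy/y)^2)
Relative uncertainties: ux/x = 4.86/86.1 = 0.056446
uy/y = 1.49/19.6 = 0.07602
z = 86.1 * 19.6 = 1687.6
uz = 1687.6 * sqrt(0.056446^2 + 0.07602^2) = 159.787

159.787


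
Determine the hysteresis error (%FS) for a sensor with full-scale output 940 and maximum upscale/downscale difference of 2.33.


Hysteresis = (max difference / full scale) * 100%.
H = (2.33 / 940) * 100
H = 0.248 %FS

0.248 %FS


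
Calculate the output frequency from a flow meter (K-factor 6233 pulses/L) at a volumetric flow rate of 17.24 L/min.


Frequency = K * Q / 60 (converting L/min to L/s).
f = 6233 * 17.24 / 60
f = 107456.92 / 60
f = 1790.95 Hz

1790.95 Hz


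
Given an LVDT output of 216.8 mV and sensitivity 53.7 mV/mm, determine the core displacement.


Displacement = Vout / sensitivity.
d = 216.8 / 53.7
d = 4.037 mm

4.037 mm


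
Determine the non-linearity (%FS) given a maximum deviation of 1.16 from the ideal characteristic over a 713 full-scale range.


Linearity error = (max deviation / full scale) * 100%.
Linearity = (1.16 / 713) * 100
Linearity = 0.163 %FS

0.163 %FS


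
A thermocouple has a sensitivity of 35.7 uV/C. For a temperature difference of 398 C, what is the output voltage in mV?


The thermocouple output V = sensitivity * dT.
V = 35.7 uV/C * 398 C
V = 14208.6 uV
V = 14.209 mV

14.209 mV


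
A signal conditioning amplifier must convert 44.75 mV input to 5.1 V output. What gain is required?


Gain = Vout / Vin (converting to same units).
G = 5.1 V / 44.75 mV
G = 5100.0 mV / 44.75 mV
G = 113.97

113.97


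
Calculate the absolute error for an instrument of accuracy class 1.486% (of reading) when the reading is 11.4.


Absolute error = (accuracy% / 100) * reading.
Error = (1.486 / 100) * 11.4
Error = 0.01486 * 11.4
Error = 0.1694

0.1694


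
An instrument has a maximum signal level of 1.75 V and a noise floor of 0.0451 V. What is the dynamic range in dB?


Dynamic range = 20 * log10(Vmax / Vnoise).
DR = 20 * log10(1.75 / 0.0451)
DR = 20 * log10(38.8)
DR = 31.78 dB

31.78 dB


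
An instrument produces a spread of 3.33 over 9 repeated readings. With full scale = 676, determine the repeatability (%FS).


Repeatability = (spread / full scale) * 100%.
R = (3.33 / 676) * 100
R = 0.493 %FS

0.493 %FS


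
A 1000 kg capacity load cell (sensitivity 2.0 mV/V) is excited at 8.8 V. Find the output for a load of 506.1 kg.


Vout = rated_output * Vex * (load / capacity).
Vout = 2.0 * 8.8 * (506.1 / 1000)
Vout = 2.0 * 8.8 * 0.5061
Vout = 8.907 mV

8.907 mV


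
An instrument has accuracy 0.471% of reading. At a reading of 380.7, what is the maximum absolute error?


Absolute error = (accuracy% / 100) * reading.
Error = (0.471 / 100) * 380.7
Error = 0.00471 * 380.7
Error = 1.7931

1.7931


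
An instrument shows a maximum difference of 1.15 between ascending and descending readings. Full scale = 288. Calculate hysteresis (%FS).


Hysteresis = (max difference / full scale) * 100%.
H = (1.15 / 288) * 100
H = 0.399 %FS

0.399 %FS


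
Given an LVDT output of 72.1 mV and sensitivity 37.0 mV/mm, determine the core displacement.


Displacement = Vout / sensitivity.
d = 72.1 / 37.0
d = 1.949 mm

1.949 mm


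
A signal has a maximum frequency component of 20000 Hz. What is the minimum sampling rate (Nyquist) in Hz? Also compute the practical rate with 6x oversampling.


By Nyquist theorem, fs_min = 2 * fmax.
fs_min = 2 * 20000 = 40000 Hz
Practical rate = 6 * fs_min = 6 * 40000 = 240000 Hz

fs_min = 40000 Hz, fs_practical = 240000 Hz


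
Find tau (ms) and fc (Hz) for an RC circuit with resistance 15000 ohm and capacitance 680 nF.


Time constant: tau = R * C.
tau = 15000 * 6.80e-07 = 0.0102 s
tau = 10.2 ms
Cutoff frequency: fc = 1 / (2*pi*R*C).
fc = 1 / (2*pi*0.0102) = 15.6 Hz

tau = 10.2 ms, fc = 15.6 Hz


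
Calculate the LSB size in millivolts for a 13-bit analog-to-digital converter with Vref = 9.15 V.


The resolution (LSB) of an ADC is Vref / 2^n.
LSB = 9.15 / 2^13
LSB = 9.15 / 8192
LSB = 0.00111694 V = 1.11694336 mV

1.11694336 mV


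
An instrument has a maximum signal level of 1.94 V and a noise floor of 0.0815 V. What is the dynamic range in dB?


Dynamic range = 20 * log10(Vmax / Vnoise).
DR = 20 * log10(1.94 / 0.0815)
DR = 20 * log10(23.8)
DR = 27.53 dB

27.53 dB


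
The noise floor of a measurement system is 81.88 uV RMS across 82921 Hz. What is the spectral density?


Noise spectral density = Vrms / sqrt(BW).
NSD = 81.88 / sqrt(82921)
NSD = 81.88 / 287.9601
NSD = 0.2843 uV/sqrt(Hz)

0.2843 uV/sqrt(Hz)


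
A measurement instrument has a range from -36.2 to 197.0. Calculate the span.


Span = upper range - lower range.
Span = 197.0 - (-36.2)
Span = 233.2

233.2


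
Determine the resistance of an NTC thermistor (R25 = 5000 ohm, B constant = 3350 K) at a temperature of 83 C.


NTC thermistor equation: Rt = R25 * exp(B * (1/T - 1/T25)).
T in Kelvin: 356.15 K, T25 = 298.15 K
1/T - 1/T25 = 1/356.15 - 1/298.15 = -0.00054621
B * (1/T - 1/T25) = 3350 * -0.00054621 = -1.8298
Rt = 5000 * exp(-1.8298) = 802.2 ohm

802.2 ohm


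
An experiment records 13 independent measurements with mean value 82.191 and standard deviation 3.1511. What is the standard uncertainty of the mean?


The standard uncertainty for Type A evaluation is u = s / sqrt(n).
u = 3.1511 / sqrt(13)
u = 3.1511 / 3.6056
u = 0.874

0.874


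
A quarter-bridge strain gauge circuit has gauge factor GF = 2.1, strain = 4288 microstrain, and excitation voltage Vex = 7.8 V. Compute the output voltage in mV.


Quarter bridge output: Vout = (GF * epsilon * Vex) / 4.
Vout = (2.1 * 4288e-6 * 7.8) / 4
Vout = 0.07023744 / 4 V
Vout = 0.01755936 V = 17.5594 mV

17.5594 mV


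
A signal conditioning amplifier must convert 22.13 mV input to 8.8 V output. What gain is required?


Gain = Vout / Vin (converting to same units).
G = 8.8 V / 22.13 mV
G = 8800.0 mV / 22.13 mV
G = 397.65

397.65


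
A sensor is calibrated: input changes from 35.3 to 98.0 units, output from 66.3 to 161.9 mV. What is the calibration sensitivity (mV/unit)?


Sensitivity = (y2 - y1) / (x2 - x1).
S = (161.9 - 66.3) / (98.0 - 35.3)
S = 95.6 / 62.7
S = 1.5247 mV/unit

1.5247 mV/unit


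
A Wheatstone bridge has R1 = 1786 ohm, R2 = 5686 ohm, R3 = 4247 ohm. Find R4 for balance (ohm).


At balance: R1*R4 = R2*R3, so R4 = R2*R3/R1.
R4 = 5686 * 4247 / 1786
R4 = 24148442 / 1786
R4 = 13520.96 ohm

13520.96 ohm


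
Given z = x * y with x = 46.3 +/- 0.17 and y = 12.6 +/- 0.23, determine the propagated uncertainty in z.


For a product z = x*y, the relative uncertainty is:
uz/z = sqrt((ux/x)^2 + (uy/y)^2)
Relative uncertainties: ux/x = 0.17/46.3 = 0.003672
uy/y = 0.23/12.6 = 0.018254
z = 46.3 * 12.6 = 583.4
uz = 583.4 * sqrt(0.003672^2 + 0.018254^2) = 10.862

10.862


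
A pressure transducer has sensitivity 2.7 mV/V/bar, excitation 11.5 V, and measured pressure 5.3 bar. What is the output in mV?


Output = sensitivity * Vex * P.
Vout = 2.7 * 11.5 * 5.3
Vout = 31.05 * 5.3
Vout = 164.56 mV

164.56 mV


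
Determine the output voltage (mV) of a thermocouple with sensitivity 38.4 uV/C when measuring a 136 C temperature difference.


The thermocouple output V = sensitivity * dT.
V = 38.4 uV/C * 136 C
V = 5222.4 uV
V = 5.222 mV

5.222 mV


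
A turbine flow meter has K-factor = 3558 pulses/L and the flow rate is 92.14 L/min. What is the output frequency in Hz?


Frequency = K * Q / 60 (converting L/min to L/s).
f = 3558 * 92.14 / 60
f = 327834.12 / 60
f = 5463.9 Hz

5463.9 Hz


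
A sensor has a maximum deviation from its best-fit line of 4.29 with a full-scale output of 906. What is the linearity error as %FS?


Linearity error = (max deviation / full scale) * 100%.
Linearity = (4.29 / 906) * 100
Linearity = 0.474 %FS

0.474 %FS


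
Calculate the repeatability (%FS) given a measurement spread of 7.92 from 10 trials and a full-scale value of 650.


Repeatability = (spread / full scale) * 100%.
R = (7.92 / 650) * 100
R = 1.218 %FS

1.218 %FS


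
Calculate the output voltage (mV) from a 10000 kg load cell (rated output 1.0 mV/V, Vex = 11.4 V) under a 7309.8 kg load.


Vout = rated_output * Vex * (load / capacity).
Vout = 1.0 * 11.4 * (7309.8 / 10000)
Vout = 1.0 * 11.4 * 0.73098
Vout = 8.333 mV

8.333 mV


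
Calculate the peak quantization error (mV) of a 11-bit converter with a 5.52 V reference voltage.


The maximum quantization error is +/- LSB/2.
LSB = Vref / 2^n = 5.52 / 2048 = 0.00269531 V
Max error = LSB / 2 = 0.00269531 / 2 = 0.00134766 V
Max error = 1.3477 mV

1.3477 mV


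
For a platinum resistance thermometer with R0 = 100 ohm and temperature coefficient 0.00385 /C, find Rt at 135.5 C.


The RTD equation: Rt = R0 * (1 + alpha * T).
Rt = 100 * (1 + 0.00385 * 135.5)
Rt = 100 * (1 + 0.521675)
Rt = 100 * 1.521675
Rt = 152.168 ohm

152.168 ohm


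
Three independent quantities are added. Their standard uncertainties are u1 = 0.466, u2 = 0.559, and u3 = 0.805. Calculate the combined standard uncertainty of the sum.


For a sum of independent quantities, uc = sqrt(u1^2 + u2^2 + u3^2).
uc = sqrt(0.466^2 + 0.559^2 + 0.805^2)
uc = sqrt(0.217156 + 0.312481 + 0.648025)
uc = 1.0852

1.0852


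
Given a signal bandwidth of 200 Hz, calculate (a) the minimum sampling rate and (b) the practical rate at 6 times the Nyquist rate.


By Nyquist theorem, fs_min = 2 * fmax.
fs_min = 2 * 200 = 400 Hz
Practical rate = 6 * fs_min = 6 * 400 = 2400 Hz

fs_min = 400 Hz, fs_practical = 2400 Hz


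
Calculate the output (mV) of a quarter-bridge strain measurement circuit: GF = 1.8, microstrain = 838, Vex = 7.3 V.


Quarter bridge output: Vout = (GF * epsilon * Vex) / 4.
Vout = (1.8 * 838e-6 * 7.3) / 4
Vout = 0.01101132 / 4 V
Vout = 0.00275283 V = 2.7528 mV

2.7528 mV


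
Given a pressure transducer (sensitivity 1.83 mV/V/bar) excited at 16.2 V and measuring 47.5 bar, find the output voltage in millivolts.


Output = sensitivity * Vex * P.
Vout = 1.83 * 16.2 * 47.5
Vout = 29.646 * 47.5
Vout = 1408.18 mV

1408.18 mV


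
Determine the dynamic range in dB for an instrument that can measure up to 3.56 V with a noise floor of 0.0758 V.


Dynamic range = 20 * log10(Vmax / Vnoise).
DR = 20 * log10(3.56 / 0.0758)
DR = 20 * log10(46.97)
DR = 33.44 dB

33.44 dB


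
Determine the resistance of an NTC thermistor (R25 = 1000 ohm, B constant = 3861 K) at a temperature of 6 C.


NTC thermistor equation: Rt = R25 * exp(B * (1/T - 1/T25)).
T in Kelvin: 279.15 K, T25 = 298.15 K
1/T - 1/T25 = 1/279.15 - 1/298.15 = 0.00022829
B * (1/T - 1/T25) = 3861 * 0.00022829 = 0.8814
Rt = 1000 * exp(0.8814) = 2414.3 ohm

2414.3 ohm


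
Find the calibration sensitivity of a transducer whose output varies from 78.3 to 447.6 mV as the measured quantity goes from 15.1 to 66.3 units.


Sensitivity = (y2 - y1) / (x2 - x1).
S = (447.6 - 78.3) / (66.3 - 15.1)
S = 369.3 / 51.2
S = 7.2129 mV/unit

7.2129 mV/unit


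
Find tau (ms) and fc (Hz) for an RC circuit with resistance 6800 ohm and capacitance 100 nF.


Time constant: tau = R * C.
tau = 6800 * 1.00e-07 = 0.00068 s
tau = 0.68 ms
Cutoff frequency: fc = 1 / (2*pi*R*C).
fc = 1 / (2*pi*0.00068) = 234.05 Hz

tau = 0.68 ms, fc = 234.05 Hz


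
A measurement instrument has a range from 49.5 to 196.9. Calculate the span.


Span = upper range - lower range.
Span = 196.9 - (49.5)
Span = 147.4

147.4


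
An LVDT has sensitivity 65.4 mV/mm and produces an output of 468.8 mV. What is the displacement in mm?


Displacement = Vout / sensitivity.
d = 468.8 / 65.4
d = 7.168 mm

7.168 mm


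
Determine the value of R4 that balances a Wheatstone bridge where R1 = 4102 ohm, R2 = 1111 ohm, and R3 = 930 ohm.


At balance: R1*R4 = R2*R3, so R4 = R2*R3/R1.
R4 = 1111 * 930 / 4102
R4 = 1033230 / 4102
R4 = 251.88 ohm

251.88 ohm


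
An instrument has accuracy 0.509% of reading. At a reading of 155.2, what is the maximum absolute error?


Absolute error = (accuracy% / 100) * reading.
Error = (0.509 / 100) * 155.2
Error = 0.00509 * 155.2
Error = 0.79

0.79


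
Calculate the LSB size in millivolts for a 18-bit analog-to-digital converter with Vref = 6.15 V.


The resolution (LSB) of an ADC is Vref / 2^n.
LSB = 6.15 / 2^18
LSB = 6.15 / 262144
LSB = 2.346e-05 V = 0.02346039 mV

0.02346039 mV


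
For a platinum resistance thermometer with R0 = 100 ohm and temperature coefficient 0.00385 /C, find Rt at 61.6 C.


The RTD equation: Rt = R0 * (1 + alpha * T).
Rt = 100 * (1 + 0.00385 * 61.6)
Rt = 100 * (1 + 0.23716)
Rt = 100 * 1.23716
Rt = 123.716 ohm

123.716 ohm


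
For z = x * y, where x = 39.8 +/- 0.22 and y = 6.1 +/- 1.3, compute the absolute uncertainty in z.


For a product z = x*y, the relative uncertainty is:
uz/z = sqrt((ux/x)^2 + (uy/y)^2)
Relative uncertainties: ux/x = 0.22/39.8 = 0.005528
uy/y = 1.3/6.1 = 0.213115
z = 39.8 * 6.1 = 242.8
uz = 242.8 * sqrt(0.005528^2 + 0.213115^2) = 51.757

51.757


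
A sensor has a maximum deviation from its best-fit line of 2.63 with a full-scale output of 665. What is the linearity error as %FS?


Linearity error = (max deviation / full scale) * 100%.
Linearity = (2.63 / 665) * 100
Linearity = 0.395 %FS

0.395 %FS


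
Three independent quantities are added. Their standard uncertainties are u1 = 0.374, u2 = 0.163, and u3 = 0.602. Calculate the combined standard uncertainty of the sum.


For a sum of independent quantities, uc = sqrt(u1^2 + u2^2 + u3^2).
uc = sqrt(0.374^2 + 0.163^2 + 0.602^2)
uc = sqrt(0.139876 + 0.026569 + 0.362404)
uc = 0.7272

0.7272


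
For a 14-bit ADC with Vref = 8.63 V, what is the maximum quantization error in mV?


The maximum quantization error is +/- LSB/2.
LSB = Vref / 2^n = 8.63 / 16384 = 0.00052673 V
Max error = LSB / 2 = 0.00052673 / 2 = 0.00026337 V
Max error = 0.2634 mV

0.2634 mV


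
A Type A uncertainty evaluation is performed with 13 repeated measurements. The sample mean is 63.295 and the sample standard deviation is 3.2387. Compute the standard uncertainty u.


The standard uncertainty for Type A evaluation is u = s / sqrt(n).
u = 3.2387 / sqrt(13)
u = 3.2387 / 3.6056
u = 0.8983

0.8983


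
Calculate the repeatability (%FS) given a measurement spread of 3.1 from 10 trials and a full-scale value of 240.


Repeatability = (spread / full scale) * 100%.
R = (3.1 / 240) * 100
R = 1.292 %FS

1.292 %FS


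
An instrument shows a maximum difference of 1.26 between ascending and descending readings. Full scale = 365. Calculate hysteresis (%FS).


Hysteresis = (max difference / full scale) * 100%.
H = (1.26 / 365) * 100
H = 0.345 %FS

0.345 %FS


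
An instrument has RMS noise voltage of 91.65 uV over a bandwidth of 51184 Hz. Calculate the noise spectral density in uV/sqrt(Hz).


Noise spectral density = Vrms / sqrt(BW).
NSD = 91.65 / sqrt(51184)
NSD = 91.65 / 226.2388
NSD = 0.4051 uV/sqrt(Hz)

0.4051 uV/sqrt(Hz)


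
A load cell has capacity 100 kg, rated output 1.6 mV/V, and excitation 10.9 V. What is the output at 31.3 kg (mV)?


Vout = rated_output * Vex * (load / capacity).
Vout = 1.6 * 10.9 * (31.3 / 100)
Vout = 1.6 * 10.9 * 0.313
Vout = 5.459 mV

5.459 mV


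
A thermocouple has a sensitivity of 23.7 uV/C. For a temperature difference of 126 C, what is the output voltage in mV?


The thermocouple output V = sensitivity * dT.
V = 23.7 uV/C * 126 C
V = 2986.2 uV
V = 2.986 mV

2.986 mV


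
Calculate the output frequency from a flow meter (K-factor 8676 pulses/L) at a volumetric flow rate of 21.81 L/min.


Frequency = K * Q / 60 (converting L/min to L/s).
f = 8676 * 21.81 / 60
f = 189223.56 / 60
f = 3153.73 Hz

3153.73 Hz


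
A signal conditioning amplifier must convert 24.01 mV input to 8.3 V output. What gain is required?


Gain = Vout / Vin (converting to same units).
G = 8.3 V / 24.01 mV
G = 8300.0 mV / 24.01 mV
G = 345.69

345.69


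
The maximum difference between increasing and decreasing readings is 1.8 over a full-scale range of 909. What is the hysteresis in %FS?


Hysteresis = (max difference / full scale) * 100%.
H = (1.8 / 909) * 100
H = 0.198 %FS

0.198 %FS


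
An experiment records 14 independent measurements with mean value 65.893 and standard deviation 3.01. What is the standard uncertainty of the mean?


The standard uncertainty for Type A evaluation is u = s / sqrt(n).
u = 3.01 / sqrt(14)
u = 3.01 / 3.7417
u = 0.8045

0.8045


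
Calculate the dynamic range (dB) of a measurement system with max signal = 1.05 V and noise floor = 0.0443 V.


Dynamic range = 20 * log10(Vmax / Vnoise).
DR = 20 * log10(1.05 / 0.0443)
DR = 20 * log10(23.7)
DR = 27.5 dB

27.5 dB


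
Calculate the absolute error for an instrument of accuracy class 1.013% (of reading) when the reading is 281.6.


Absolute error = (accuracy% / 100) * reading.
Error = (1.013 / 100) * 281.6
Error = 0.01013 * 281.6
Error = 2.8526

2.8526


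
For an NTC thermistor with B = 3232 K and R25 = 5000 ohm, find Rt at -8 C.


NTC thermistor equation: Rt = R25 * exp(B * (1/T - 1/T25)).
T in Kelvin: 265.15 K, T25 = 298.15 K
1/T - 1/T25 = 1/265.15 - 1/298.15 = 0.00041743
B * (1/T - 1/T25) = 3232 * 0.00041743 = 1.3491
Rt = 5000 * exp(1.3491) = 19270.7 ohm

19270.7 ohm


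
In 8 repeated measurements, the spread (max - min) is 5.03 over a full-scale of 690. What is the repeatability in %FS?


Repeatability = (spread / full scale) * 100%.
R = (5.03 / 690) * 100
R = 0.729 %FS

0.729 %FS


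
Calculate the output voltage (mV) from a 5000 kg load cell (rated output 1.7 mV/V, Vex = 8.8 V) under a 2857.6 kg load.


Vout = rated_output * Vex * (load / capacity).
Vout = 1.7 * 8.8 * (2857.6 / 5000)
Vout = 1.7 * 8.8 * 0.57152
Vout = 8.55 mV

8.55 mV


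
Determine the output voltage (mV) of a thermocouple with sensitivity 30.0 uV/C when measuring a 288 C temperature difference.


The thermocouple output V = sensitivity * dT.
V = 30.0 uV/C * 288 C
V = 8640.0 uV
V = 8.64 mV

8.64 mV


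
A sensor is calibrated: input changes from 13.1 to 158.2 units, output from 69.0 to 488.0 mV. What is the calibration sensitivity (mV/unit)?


Sensitivity = (y2 - y1) / (x2 - x1).
S = (488.0 - 69.0) / (158.2 - 13.1)
S = 419.0 / 145.1
S = 2.8877 mV/unit

2.8877 mV/unit


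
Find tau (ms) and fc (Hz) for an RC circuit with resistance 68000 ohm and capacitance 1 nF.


Time constant: tau = R * C.
tau = 68000 * 1.00e-09 = 6.8e-05 s
tau = 0.068 ms
Cutoff frequency: fc = 1 / (2*pi*R*C).
fc = 1 / (2*pi*6.8e-05) = 2340.51 Hz

tau = 0.068 ms, fc = 2340.51 Hz


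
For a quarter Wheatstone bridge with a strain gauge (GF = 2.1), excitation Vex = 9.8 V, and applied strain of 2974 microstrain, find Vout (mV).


Quarter bridge output: Vout = (GF * epsilon * Vex) / 4.
Vout = (2.1 * 2974e-6 * 9.8) / 4
Vout = 0.06120492 / 4 V
Vout = 0.01530123 V = 15.3012 mV

15.3012 mV


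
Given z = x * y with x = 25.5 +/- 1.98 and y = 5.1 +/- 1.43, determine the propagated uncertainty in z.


For a product z = x*y, the relative uncertainty is:
uz/z = sqrt((ux/x)^2 + (uy/y)^2)
Relative uncertainties: ux/x = 1.98/25.5 = 0.077647
uy/y = 1.43/5.1 = 0.280392
z = 25.5 * 5.1 = 130.0
uz = 130.0 * sqrt(0.077647^2 + 0.280392^2) = 37.837

37.837


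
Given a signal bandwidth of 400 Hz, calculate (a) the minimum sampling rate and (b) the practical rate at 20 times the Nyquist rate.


By Nyquist theorem, fs_min = 2 * fmax.
fs_min = 2 * 400 = 800 Hz
Practical rate = 20 * fs_min = 20 * 800 = 16000 Hz

fs_min = 800 Hz, fs_practical = 16000 Hz


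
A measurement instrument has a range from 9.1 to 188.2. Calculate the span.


Span = upper range - lower range.
Span = 188.2 - (9.1)
Span = 179.1

179.1


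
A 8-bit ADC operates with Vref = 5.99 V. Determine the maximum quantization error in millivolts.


The maximum quantization error is +/- LSB/2.
LSB = Vref / 2^n = 5.99 / 256 = 0.02339844 V
Max error = LSB / 2 = 0.02339844 / 2 = 0.01169922 V
Max error = 11.6992 mV

11.6992 mV


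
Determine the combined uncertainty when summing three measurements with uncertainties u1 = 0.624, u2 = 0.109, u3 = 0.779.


For a sum of independent quantities, uc = sqrt(u1^2 + u2^2 + u3^2).
uc = sqrt(0.624^2 + 0.109^2 + 0.779^2)
uc = sqrt(0.389376 + 0.011881 + 0.606841)
uc = 1.004

1.004


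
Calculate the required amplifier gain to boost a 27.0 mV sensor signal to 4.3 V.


Gain = Vout / Vin (converting to same units).
G = 4.3 V / 27.0 mV
G = 4300.0 mV / 27.0 mV
G = 159.26

159.26


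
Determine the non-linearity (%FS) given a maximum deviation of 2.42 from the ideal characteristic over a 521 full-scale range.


Linearity error = (max deviation / full scale) * 100%.
Linearity = (2.42 / 521) * 100
Linearity = 0.464 %FS

0.464 %FS


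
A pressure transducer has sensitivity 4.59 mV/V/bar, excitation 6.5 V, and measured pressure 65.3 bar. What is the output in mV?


Output = sensitivity * Vex * P.
Vout = 4.59 * 6.5 * 65.3
Vout = 29.835 * 65.3
Vout = 1948.23 mV

1948.23 mV


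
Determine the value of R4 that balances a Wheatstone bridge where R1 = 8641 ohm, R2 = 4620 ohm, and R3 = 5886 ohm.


At balance: R1*R4 = R2*R3, so R4 = R2*R3/R1.
R4 = 4620 * 5886 / 8641
R4 = 27193320 / 8641
R4 = 3147.01 ohm

3147.01 ohm


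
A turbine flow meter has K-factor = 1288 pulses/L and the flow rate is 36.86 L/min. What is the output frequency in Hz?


Frequency = K * Q / 60 (converting L/min to L/s).
f = 1288 * 36.86 / 60
f = 47475.68 / 60
f = 791.26 Hz

791.26 Hz


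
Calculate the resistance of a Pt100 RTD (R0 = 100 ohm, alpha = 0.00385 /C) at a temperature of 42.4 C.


The RTD equation: Rt = R0 * (1 + alpha * T).
Rt = 100 * (1 + 0.00385 * 42.4)
Rt = 100 * (1 + 0.16324)
Rt = 100 * 1.16324
Rt = 116.324 ohm

116.324 ohm


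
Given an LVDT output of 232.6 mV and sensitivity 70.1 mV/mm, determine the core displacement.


Displacement = Vout / sensitivity.
d = 232.6 / 70.1
d = 3.318 mm

3.318 mm


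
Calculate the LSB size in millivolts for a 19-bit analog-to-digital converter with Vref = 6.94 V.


The resolution (LSB) of an ADC is Vref / 2^n.
LSB = 6.94 / 2^19
LSB = 6.94 / 524288
LSB = 1.324e-05 V = 0.013237 mV

0.013237 mV


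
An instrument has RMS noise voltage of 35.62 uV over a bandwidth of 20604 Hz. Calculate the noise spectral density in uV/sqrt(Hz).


Noise spectral density = Vrms / sqrt(BW).
NSD = 35.62 / sqrt(20604)
NSD = 35.62 / 143.5409
NSD = 0.2482 uV/sqrt(Hz)

0.2482 uV/sqrt(Hz)


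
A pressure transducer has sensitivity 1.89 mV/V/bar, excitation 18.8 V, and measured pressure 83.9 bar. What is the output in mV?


Output = sensitivity * Vex * P.
Vout = 1.89 * 18.8 * 83.9
Vout = 35.532 * 83.9
Vout = 2981.13 mV

2981.13 mV


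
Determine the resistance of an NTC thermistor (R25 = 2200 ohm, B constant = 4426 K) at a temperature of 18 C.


NTC thermistor equation: Rt = R25 * exp(B * (1/T - 1/T25)).
T in Kelvin: 291.15 K, T25 = 298.15 K
1/T - 1/T25 = 1/291.15 - 1/298.15 = 8.064e-05
B * (1/T - 1/T25) = 4426 * 8.064e-05 = 0.3569
Rt = 2200 * exp(0.3569) = 3143.6 ohm

3143.6 ohm


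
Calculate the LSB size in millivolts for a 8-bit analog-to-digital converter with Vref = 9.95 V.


The resolution (LSB) of an ADC is Vref / 2^n.
LSB = 9.95 / 2^8
LSB = 9.95 / 256
LSB = 0.03886719 V = 38.8671875 mV

38.8671875 mV


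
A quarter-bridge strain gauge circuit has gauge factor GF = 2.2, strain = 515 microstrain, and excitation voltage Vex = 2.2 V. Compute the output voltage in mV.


Quarter bridge output: Vout = (GF * epsilon * Vex) / 4.
Vout = (2.2 * 515e-6 * 2.2) / 4
Vout = 0.0024926 / 4 V
Vout = 0.00062315 V = 0.6231 mV

0.6231 mV


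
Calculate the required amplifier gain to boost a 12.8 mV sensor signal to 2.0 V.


Gain = Vout / Vin (converting to same units).
G = 2.0 V / 12.8 mV
G = 2000.0 mV / 12.8 mV
G = 156.25

156.25


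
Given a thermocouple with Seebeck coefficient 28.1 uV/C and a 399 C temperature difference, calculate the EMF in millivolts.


The thermocouple output V = sensitivity * dT.
V = 28.1 uV/C * 399 C
V = 11211.9 uV
V = 11.212 mV

11.212 mV


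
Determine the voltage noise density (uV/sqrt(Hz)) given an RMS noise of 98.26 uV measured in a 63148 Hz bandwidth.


Noise spectral density = Vrms / sqrt(BW).
NSD = 98.26 / sqrt(63148)
NSD = 98.26 / 251.2927
NSD = 0.391 uV/sqrt(Hz)

0.391 uV/sqrt(Hz)


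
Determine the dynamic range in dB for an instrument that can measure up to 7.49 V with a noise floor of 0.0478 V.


Dynamic range = 20 * log10(Vmax / Vnoise).
DR = 20 * log10(7.49 / 0.0478)
DR = 20 * log10(156.69)
DR = 43.9 dB

43.9 dB


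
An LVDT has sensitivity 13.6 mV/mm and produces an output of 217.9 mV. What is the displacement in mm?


Displacement = Vout / sensitivity.
d = 217.9 / 13.6
d = 16.022 mm

16.022 mm


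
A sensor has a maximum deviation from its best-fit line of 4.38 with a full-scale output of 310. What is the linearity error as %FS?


Linearity error = (max deviation / full scale) * 100%.
Linearity = (4.38 / 310) * 100
Linearity = 1.413 %FS

1.413 %FS


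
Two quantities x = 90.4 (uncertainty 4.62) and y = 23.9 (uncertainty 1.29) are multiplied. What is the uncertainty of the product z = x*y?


For a product z = x*y, the relative uncertainty is:
uz/z = sqrt((ux/x)^2 + (uy/y)^2)
Relative uncertainties: ux/x = 4.62/90.4 = 0.051106
uy/y = 1.29/23.9 = 0.053975
z = 90.4 * 23.9 = 2160.6
uz = 2160.6 * sqrt(0.051106^2 + 0.053975^2) = 160.597

160.597


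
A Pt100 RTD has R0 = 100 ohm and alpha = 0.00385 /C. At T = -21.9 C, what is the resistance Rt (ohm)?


The RTD equation: Rt = R0 * (1 + alpha * T).
Rt = 100 * (1 + 0.00385 * -21.9)
Rt = 100 * (1 + -0.084315)
Rt = 100 * 0.915685
Rt = 91.569 ohm

91.569 ohm


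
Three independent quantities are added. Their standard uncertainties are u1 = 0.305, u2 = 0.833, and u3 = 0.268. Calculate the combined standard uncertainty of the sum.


For a sum of independent quantities, uc = sqrt(u1^2 + u2^2 + u3^2).
uc = sqrt(0.305^2 + 0.833^2 + 0.268^2)
uc = sqrt(0.093025 + 0.693889 + 0.071824)
uc = 0.9267

0.9267


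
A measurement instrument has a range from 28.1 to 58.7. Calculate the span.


Span = upper range - lower range.
Span = 58.7 - (28.1)
Span = 30.6

30.6


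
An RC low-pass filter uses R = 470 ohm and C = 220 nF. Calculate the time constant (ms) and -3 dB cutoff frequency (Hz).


Time constant: tau = R * C.
tau = 470 * 2.20e-07 = 0.0001034 s
tau = 0.1034 ms
Cutoff frequency: fc = 1 / (2*pi*R*C).
fc = 1 / (2*pi*0.0001034) = 1539.22 Hz

tau = 0.1034 ms, fc = 1539.22 Hz


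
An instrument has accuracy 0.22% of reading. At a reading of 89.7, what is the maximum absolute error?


Absolute error = (accuracy% / 100) * reading.
Error = (0.22 / 100) * 89.7
Error = 0.0022 * 89.7
Error = 0.1973

0.1973


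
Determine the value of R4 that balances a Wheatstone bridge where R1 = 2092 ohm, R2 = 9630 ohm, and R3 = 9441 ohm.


At balance: R1*R4 = R2*R3, so R4 = R2*R3/R1.
R4 = 9630 * 9441 / 2092
R4 = 90916830 / 2092
R4 = 43459.29 ohm

43459.29 ohm


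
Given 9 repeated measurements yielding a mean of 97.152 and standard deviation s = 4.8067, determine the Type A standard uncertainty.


The standard uncertainty for Type A evaluation is u = s / sqrt(n).
u = 4.8067 / sqrt(9)
u = 4.8067 / 3.0
u = 1.6022

1.6022


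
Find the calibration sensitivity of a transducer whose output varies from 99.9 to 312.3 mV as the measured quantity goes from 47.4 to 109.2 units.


Sensitivity = (y2 - y1) / (x2 - x1).
S = (312.3 - 99.9) / (109.2 - 47.4)
S = 212.4 / 61.8
S = 3.4369 mV/unit

3.4369 mV/unit


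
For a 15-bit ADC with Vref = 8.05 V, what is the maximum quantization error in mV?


The maximum quantization error is +/- LSB/2.
LSB = Vref / 2^n = 8.05 / 32768 = 0.00024567 V
Max error = LSB / 2 = 0.00024567 / 2 = 0.00012283 V
Max error = 0.1228 mV

0.1228 mV


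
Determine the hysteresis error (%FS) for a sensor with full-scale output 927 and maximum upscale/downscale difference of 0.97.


Hysteresis = (max difference / full scale) * 100%.
H = (0.97 / 927) * 100
H = 0.105 %FS

0.105 %FS


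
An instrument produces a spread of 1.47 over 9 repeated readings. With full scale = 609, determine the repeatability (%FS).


Repeatability = (spread / full scale) * 100%.
R = (1.47 / 609) * 100
R = 0.241 %FS

0.241 %FS


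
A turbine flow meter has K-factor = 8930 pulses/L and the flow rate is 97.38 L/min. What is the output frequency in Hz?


Frequency = K * Q / 60 (converting L/min to L/s).
f = 8930 * 97.38 / 60
f = 869603.4 / 60
f = 14493.39 Hz

14493.39 Hz


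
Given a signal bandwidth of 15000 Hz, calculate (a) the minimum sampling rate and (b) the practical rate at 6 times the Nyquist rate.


By Nyquist theorem, fs_min = 2 * fmax.
fs_min = 2 * 15000 = 30000 Hz
Practical rate = 6 * fs_min = 6 * 30000 = 180000 Hz

fs_min = 30000 Hz, fs_practical = 180000 Hz


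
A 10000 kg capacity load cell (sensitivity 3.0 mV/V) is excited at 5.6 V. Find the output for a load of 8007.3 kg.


Vout = rated_output * Vex * (load / capacity).
Vout = 3.0 * 5.6 * (8007.3 / 10000)
Vout = 3.0 * 5.6 * 0.80073
Vout = 13.452 mV

13.452 mV


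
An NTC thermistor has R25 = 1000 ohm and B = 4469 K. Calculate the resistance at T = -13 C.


NTC thermistor equation: Rt = R25 * exp(B * (1/T - 1/T25)).
T in Kelvin: 260.15 K, T25 = 298.15 K
1/T - 1/T25 = 1/260.15 - 1/298.15 = 0.00048992
B * (1/T - 1/T25) = 4469 * 0.00048992 = 2.1895
Rt = 1000 * exp(2.1895) = 8930.3 ohm

8930.3 ohm


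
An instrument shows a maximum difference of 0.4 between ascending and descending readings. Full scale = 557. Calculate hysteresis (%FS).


Hysteresis = (max difference / full scale) * 100%.
H = (0.4 / 557) * 100
H = 0.072 %FS

0.072 %FS


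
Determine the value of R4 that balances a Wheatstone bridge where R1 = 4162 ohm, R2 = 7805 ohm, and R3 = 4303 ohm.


At balance: R1*R4 = R2*R3, so R4 = R2*R3/R1.
R4 = 7805 * 4303 / 4162
R4 = 33584915 / 4162
R4 = 8069.42 ohm

8069.42 ohm


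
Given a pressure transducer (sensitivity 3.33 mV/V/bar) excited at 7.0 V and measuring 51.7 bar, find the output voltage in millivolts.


Output = sensitivity * Vex * P.
Vout = 3.33 * 7.0 * 51.7
Vout = 23.31 * 51.7
Vout = 1205.13 mV

1205.13 mV


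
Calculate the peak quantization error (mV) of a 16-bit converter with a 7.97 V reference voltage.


The maximum quantization error is +/- LSB/2.
LSB = Vref / 2^n = 7.97 / 65536 = 0.00012161 V
Max error = LSB / 2 = 0.00012161 / 2 = 6.081e-05 V
Max error = 0.0608 mV

0.0608 mV


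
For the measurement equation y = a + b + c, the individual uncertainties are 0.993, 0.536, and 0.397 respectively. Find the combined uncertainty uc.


For a sum of independent quantities, uc = sqrt(u1^2 + u2^2 + u3^2).
uc = sqrt(0.993^2 + 0.536^2 + 0.397^2)
uc = sqrt(0.986049 + 0.287296 + 0.157609)
uc = 1.1962

1.1962


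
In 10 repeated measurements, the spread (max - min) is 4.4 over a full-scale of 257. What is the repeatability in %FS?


Repeatability = (spread / full scale) * 100%.
R = (4.4 / 257) * 100
R = 1.712 %FS

1.712 %FS


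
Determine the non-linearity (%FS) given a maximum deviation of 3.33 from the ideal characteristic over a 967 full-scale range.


Linearity error = (max deviation / full scale) * 100%.
Linearity = (3.33 / 967) * 100
Linearity = 0.344 %FS

0.344 %FS


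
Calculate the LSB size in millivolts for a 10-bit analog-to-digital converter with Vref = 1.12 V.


The resolution (LSB) of an ADC is Vref / 2^n.
LSB = 1.12 / 2^10
LSB = 1.12 / 1024
LSB = 0.00109375 V = 1.09375 mV

1.09375 mV


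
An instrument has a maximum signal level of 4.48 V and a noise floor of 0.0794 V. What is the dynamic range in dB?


Dynamic range = 20 * log10(Vmax / Vnoise).
DR = 20 * log10(4.48 / 0.0794)
DR = 20 * log10(56.42)
DR = 35.03 dB

35.03 dB


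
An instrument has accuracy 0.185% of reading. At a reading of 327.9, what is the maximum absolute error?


Absolute error = (accuracy% / 100) * reading.
Error = (0.185 / 100) * 327.9
Error = 0.00185 * 327.9
Error = 0.6066

0.6066


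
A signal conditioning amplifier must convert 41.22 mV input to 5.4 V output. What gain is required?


Gain = Vout / Vin (converting to same units).
G = 5.4 V / 41.22 mV
G = 5400.0 mV / 41.22 mV
G = 131.0

131.0


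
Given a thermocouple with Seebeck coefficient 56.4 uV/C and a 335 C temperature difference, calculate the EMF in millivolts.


The thermocouple output V = sensitivity * dT.
V = 56.4 uV/C * 335 C
V = 18894.0 uV
V = 18.894 mV

18.894 mV


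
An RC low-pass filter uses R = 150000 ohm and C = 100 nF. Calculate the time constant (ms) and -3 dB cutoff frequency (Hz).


Time constant: tau = R * C.
tau = 150000 * 1.00e-07 = 0.015 s
tau = 15.0 ms
Cutoff frequency: fc = 1 / (2*pi*R*C).
fc = 1 / (2*pi*0.015) = 10.61 Hz

tau = 15.0 ms, fc = 10.61 Hz


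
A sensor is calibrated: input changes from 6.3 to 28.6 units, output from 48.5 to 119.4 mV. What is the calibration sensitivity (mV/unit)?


Sensitivity = (y2 - y1) / (x2 - x1).
S = (119.4 - 48.5) / (28.6 - 6.3)
S = 70.9 / 22.3
S = 3.1794 mV/unit

3.1794 mV/unit


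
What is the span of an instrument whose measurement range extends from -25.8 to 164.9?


Span = upper range - lower range.
Span = 164.9 - (-25.8)
Span = 190.7

190.7


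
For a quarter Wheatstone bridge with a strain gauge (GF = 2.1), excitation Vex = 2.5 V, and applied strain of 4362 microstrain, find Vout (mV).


Quarter bridge output: Vout = (GF * epsilon * Vex) / 4.
Vout = (2.1 * 4362e-6 * 2.5) / 4
Vout = 0.0229005 / 4 V
Vout = 0.00572513 V = 5.7251 mV

5.7251 mV


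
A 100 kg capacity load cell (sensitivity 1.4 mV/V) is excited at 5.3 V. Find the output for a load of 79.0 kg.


Vout = rated_output * Vex * (load / capacity).
Vout = 1.4 * 5.3 * (79.0 / 100)
Vout = 1.4 * 5.3 * 0.79
Vout = 5.862 mV

5.862 mV


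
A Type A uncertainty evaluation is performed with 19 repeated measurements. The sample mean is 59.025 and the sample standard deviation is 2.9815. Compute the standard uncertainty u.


The standard uncertainty for Type A evaluation is u = s / sqrt(n).
u = 2.9815 / sqrt(19)
u = 2.9815 / 4.3589
u = 0.684

0.684


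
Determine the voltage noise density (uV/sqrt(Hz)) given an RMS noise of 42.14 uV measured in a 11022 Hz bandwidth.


Noise spectral density = Vrms / sqrt(BW).
NSD = 42.14 / sqrt(11022)
NSD = 42.14 / 104.9857
NSD = 0.4014 uV/sqrt(Hz)

0.4014 uV/sqrt(Hz)


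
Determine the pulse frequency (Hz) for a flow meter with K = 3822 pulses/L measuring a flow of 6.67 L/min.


Frequency = K * Q / 60 (converting L/min to L/s).
f = 3822 * 6.67 / 60
f = 25492.74 / 60
f = 424.88 Hz

424.88 Hz


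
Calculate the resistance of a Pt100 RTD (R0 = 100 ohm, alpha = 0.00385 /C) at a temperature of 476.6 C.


The RTD equation: Rt = R0 * (1 + alpha * T).
Rt = 100 * (1 + 0.00385 * 476.6)
Rt = 100 * (1 + 1.83491)
Rt = 100 * 2.83491
Rt = 283.491 ohm

283.491 ohm


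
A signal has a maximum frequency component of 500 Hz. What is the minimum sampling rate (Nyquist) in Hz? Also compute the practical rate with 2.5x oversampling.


By Nyquist theorem, fs_min = 2 * fmax.
fs_min = 2 * 500 = 1000 Hz
Practical rate = 2.5 * fs_min = 2.5 * 1000 = 2500 Hz

fs_min = 1000 Hz, fs_practical = 2500 Hz


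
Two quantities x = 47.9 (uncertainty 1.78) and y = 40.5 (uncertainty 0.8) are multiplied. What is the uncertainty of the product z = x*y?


For a product z = x*y, the relative uncertainty is:
uz/z = sqrt((ux/x)^2 + (uy/y)^2)
Relative uncertainties: ux/x = 1.78/47.9 = 0.037161
uy/y = 0.8/40.5 = 0.019753
z = 47.9 * 40.5 = 1940.0
uz = 1940.0 * sqrt(0.037161^2 + 0.019753^2) = 81.642

81.642


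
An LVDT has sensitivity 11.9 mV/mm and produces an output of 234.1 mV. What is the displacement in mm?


Displacement = Vout / sensitivity.
d = 234.1 / 11.9
d = 19.672 mm

19.672 mm


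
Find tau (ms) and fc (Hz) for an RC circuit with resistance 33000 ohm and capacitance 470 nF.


Time constant: tau = R * C.
tau = 33000 * 4.70e-07 = 0.01551 s
tau = 15.51 ms
Cutoff frequency: fc = 1 / (2*pi*R*C).
fc = 1 / (2*pi*0.01551) = 10.26 Hz

tau = 15.51 ms, fc = 10.26 Hz


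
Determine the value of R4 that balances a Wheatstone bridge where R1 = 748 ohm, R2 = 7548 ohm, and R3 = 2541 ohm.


At balance: R1*R4 = R2*R3, so R4 = R2*R3/R1.
R4 = 7548 * 2541 / 748
R4 = 19179468 / 748
R4 = 25641.0 ohm

25641.0 ohm


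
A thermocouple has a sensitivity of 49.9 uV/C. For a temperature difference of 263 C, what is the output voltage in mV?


The thermocouple output V = sensitivity * dT.
V = 49.9 uV/C * 263 C
V = 13123.7 uV
V = 13.124 mV

13.124 mV
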